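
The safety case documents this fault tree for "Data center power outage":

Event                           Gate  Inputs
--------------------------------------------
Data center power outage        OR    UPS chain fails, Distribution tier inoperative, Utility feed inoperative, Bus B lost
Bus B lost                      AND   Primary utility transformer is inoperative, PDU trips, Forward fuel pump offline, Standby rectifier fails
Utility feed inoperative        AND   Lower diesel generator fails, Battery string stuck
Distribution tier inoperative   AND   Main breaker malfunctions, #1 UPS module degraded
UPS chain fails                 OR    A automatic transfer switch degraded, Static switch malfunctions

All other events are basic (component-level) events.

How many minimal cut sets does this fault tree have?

5

UPS chain fails [OR]: union of children's cut sets → 2 cut set(s).
Distribution tier inoperative [AND]: one cut set from each child combined → 1 × 1 = 1 cut set(s).
Utility feed inoperative [AND]: one cut set from each child combined → 1 × 1 = 1 cut set(s).
Bus B lost [AND]: one cut set from each child combined → 1 × 1 × 1 × 1 = 1 cut set(s).
Data center power outage [OR]: union of children's cut sets → 5 cut set(s).
Minimal cut sets: {A automatic transfer switch degraded}; {Static switch malfunctions}; {#1 UPS module degraded, Main breaker malfunctions}; {Battery string stuck, Lower diesel generator fails}; {Forward fuel pump offline, PDU trips, Primary utility transformer is inoperative, Standby rectifier fails}.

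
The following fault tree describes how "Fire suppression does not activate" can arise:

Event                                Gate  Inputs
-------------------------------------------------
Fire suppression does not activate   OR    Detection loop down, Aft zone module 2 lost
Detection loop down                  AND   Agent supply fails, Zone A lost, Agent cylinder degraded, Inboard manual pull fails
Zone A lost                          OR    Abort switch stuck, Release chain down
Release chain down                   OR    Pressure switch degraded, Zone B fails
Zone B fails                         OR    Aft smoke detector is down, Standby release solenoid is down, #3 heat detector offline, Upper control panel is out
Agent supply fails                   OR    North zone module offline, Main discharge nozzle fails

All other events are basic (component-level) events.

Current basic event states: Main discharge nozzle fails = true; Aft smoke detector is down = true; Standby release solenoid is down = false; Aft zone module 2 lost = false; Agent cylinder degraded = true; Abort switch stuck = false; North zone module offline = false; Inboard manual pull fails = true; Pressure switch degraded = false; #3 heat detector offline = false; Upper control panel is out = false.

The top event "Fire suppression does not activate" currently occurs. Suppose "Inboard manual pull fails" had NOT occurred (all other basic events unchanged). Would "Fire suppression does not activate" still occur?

No

Counterfactual: set "Inboard manual pull fails" to not occurred.
Agent supply fails [OR]: North zone module offline=not, Main discharge nozzle fails=occurs → at least one input occurs → occurs.
Zone B fails [OR]: Aft smoke detector is down=occurs, Standby release solenoid is down=not, #3 heat detector offline=not, Upper control panel is out=not → at least one input occurs → occurs.
Release chain down [OR]: Pressure switch degraded=not, Zone B fails=occurs → at least one input occurs → occurs.
Zone A lost [OR]: Abort switch stuck=not, Release chain down=occurs → at least one input occurs → occurs.
Detection loop down [AND]: Agent supply fails=occurs, Zone A lost=occurs, Agent cylinder degraded=occurs, Inboard manual pull fails=not → not all inputs occur → does not occur.
Fire suppression does not activate [OR]: Detection loop down=not, Aft zone module 2 lost=not → no input occurs → does not occur.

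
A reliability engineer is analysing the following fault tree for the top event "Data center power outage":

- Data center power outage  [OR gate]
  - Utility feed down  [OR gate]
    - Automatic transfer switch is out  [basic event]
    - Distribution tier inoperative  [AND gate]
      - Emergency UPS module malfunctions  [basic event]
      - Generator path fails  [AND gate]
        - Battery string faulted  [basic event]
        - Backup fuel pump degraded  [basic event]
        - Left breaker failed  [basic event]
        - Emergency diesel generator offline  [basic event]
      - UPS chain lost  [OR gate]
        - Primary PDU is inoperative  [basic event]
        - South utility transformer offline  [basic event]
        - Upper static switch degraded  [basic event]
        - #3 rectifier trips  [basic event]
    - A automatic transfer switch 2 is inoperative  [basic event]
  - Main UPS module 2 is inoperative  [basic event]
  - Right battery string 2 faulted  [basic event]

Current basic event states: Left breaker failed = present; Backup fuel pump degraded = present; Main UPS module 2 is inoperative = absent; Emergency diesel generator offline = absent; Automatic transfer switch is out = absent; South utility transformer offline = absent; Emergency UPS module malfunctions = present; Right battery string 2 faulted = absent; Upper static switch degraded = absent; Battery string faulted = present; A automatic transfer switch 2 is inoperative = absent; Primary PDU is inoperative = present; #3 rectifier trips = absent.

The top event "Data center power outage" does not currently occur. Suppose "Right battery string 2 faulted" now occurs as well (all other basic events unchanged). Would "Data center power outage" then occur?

Counterfactual: set "Right battery string 2 faulted" to occurred.
Generator path fails [AND]: Battery string faulted=occurs, Backup fuel pump degraded=occurs, Left breaker failed=occurs, Emergency diesel generator offline=not → not all inputs occur → does not occur.
UPS chain lost [OR]: Primary PDU is inoperative=occurs, South utility transformer offline=not, Upper static switch degraded=not, #3 rectifier trips=not → at least one input occurs → occurs.
Distribution tier inoperative [AND]: Emergency UPS module malfunctions=occurs, Generator path fails=not, UPS chain lost=occurs → not all inputs occur → does not occur.
Utility feed down [OR]: Automatic transfer switch is out=not, Distribution tier inoperative=not, A automatic transfer switch 2 is inoperative=not → no input occurs → does not occur.
Data center power outage [OR]: Utility feed down=not, Main UPS module 2 is inoperative=not, Right battery string 2 faulted=occurs → at least one input occurs → occurs.

Yes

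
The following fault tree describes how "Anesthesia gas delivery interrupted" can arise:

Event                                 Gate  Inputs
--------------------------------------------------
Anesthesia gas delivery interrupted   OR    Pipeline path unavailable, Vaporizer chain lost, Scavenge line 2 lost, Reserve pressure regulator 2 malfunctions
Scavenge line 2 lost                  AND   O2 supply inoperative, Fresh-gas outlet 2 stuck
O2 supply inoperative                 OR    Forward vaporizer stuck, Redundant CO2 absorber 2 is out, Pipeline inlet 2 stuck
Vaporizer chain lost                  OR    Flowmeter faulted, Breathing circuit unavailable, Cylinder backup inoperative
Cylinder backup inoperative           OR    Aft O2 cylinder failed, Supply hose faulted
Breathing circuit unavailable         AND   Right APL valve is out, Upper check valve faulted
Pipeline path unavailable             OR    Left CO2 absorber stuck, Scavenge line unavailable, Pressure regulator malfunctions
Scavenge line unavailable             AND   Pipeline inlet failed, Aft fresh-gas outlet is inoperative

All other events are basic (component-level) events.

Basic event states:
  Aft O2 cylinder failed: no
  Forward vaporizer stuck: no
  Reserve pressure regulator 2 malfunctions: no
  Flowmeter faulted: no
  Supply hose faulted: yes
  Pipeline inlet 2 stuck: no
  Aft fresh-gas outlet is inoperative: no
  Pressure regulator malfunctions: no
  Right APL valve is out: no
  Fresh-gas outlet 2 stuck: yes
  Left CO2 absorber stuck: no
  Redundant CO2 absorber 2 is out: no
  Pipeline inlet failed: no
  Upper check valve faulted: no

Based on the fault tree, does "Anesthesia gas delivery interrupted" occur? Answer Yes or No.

Yes

Scavenge line unavailable [AND]: Pipeline inlet failed=not, Aft fresh-gas outlet is inoperative=not → not all inputs occur → does not occur.
Pipeline path unavailable [OR]: Left CO2 absorber stuck=not, Scavenge line unavailable=not, Pressure regulator malfunctions=not → no input occurs → does not occur.
Breathing circuit unavailable [AND]: Right APL valve is out=not, Upper check valve faulted=not → not all inputs occur → does not occur.
Cylinder backup inoperative [OR]: Aft O2 cylinder failed=not, Supply hose faulted=occurs → at least one input occurs → occurs.
Vaporizer chain lost [OR]: Flowmeter faulted=not, Breathing circuit unavailable=not, Cylinder backup inoperative=occurs → at least one input occurs → occurs.
O2 supply inoperative [OR]: Forward vaporizer stuck=not, Redundant CO2 absorber 2 is out=not, Pipeline inlet 2 stuck=not → no input occurs → does not occur.
Scavenge line 2 lost [AND]: O2 supply inoperative=not, Fresh-gas outlet 2 stuck=occurs → not all inputs occur → does not occur.
Anesthesia gas delivery interrupted [OR]: Pipeline path unavailable=not, Vaporizer chain lost=occurs, Scavenge line 2 lost=not, Reserve pressure regulator 2 malfunctions=not → at least one input occurs → occurs.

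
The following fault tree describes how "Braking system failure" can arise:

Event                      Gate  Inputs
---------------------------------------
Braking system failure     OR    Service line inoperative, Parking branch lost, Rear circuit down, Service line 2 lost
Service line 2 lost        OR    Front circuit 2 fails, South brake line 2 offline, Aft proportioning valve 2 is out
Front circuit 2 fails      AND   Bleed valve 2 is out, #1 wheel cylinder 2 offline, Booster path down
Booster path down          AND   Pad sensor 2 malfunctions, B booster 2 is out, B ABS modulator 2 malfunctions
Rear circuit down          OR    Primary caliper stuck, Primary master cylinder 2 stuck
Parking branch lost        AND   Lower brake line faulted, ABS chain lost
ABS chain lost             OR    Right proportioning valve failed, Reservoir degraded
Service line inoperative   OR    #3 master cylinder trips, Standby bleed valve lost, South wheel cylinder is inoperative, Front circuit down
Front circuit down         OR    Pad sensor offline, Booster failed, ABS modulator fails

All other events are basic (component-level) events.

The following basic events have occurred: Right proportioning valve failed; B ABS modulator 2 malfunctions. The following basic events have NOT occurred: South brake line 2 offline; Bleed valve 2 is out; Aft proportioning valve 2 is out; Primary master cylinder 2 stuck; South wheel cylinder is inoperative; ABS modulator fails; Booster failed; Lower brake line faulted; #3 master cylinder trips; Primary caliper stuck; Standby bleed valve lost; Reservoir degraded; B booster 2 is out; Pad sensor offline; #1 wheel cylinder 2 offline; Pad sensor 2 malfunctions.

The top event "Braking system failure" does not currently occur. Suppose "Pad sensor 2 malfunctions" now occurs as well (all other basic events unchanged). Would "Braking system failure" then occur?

No

Counterfactual: set "Pad sensor 2 malfunctions" to occurred.
Front circuit down [OR]: Pad sensor offline=not, Booster failed=not, ABS modulator fails=not → no input occurs → does not occur.
Service line inoperative [OR]: #3 master cylinder trips=not, Standby bleed valve lost=not, South wheel cylinder is inoperative=not, Front circuit down=not → no input occurs → does not occur.
ABS chain lost [OR]: Right proportioning valve failed=occurs, Reservoir degraded=not → at least one input occurs → occurs.
Parking branch lost [AND]: Lower brake line faulted=not, ABS chain lost=occurs → not all inputs occur → does not occur.
Rear circuit down [OR]: Primary caliper stuck=not, Primary master cylinder 2 stuck=not → no input occurs → does not occur.
Booster path down [AND]: Pad sensor 2 malfunctions=occurs, B booster 2 is out=not, B ABS modulator 2 malfunctions=occurs → not all inputs occur → does not occur.
Front circuit 2 fails [AND]: Bleed valve 2 is out=not, #1 wheel cylinder 2 offline=not, Booster path down=not → not all inputs occur → does not occur.
Service line 2 lost [OR]: Front circuit 2 fails=not, South brake line 2 offline=not, Aft proportioning valve 2 is out=not → no input occurs → does not occur.
Braking system failure [OR]: Service line inoperative=not, Parking branch lost=not, Rear circuit down=not, Service line 2 lost=not → no input occurs → does not occur.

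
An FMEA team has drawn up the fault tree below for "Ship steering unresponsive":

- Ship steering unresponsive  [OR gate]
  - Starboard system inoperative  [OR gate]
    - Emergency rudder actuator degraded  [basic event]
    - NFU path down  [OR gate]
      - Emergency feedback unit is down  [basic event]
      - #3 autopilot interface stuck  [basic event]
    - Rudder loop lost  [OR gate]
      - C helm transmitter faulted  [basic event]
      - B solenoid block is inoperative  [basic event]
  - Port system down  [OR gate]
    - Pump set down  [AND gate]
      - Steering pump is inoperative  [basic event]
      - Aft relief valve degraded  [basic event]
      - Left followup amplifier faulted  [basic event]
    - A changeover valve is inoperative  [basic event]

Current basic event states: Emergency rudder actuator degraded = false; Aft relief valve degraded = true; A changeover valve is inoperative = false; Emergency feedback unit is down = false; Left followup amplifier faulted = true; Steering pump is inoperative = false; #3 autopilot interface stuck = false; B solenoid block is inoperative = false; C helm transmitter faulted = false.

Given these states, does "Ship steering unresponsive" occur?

NFU path down [OR]: Emergency feedback unit is down=not, #3 autopilot interface stuck=not → no input occurs → does not occur.
Rudder loop lost [OR]: C helm transmitter faulted=not, B solenoid block is inoperative=not → no input occurs → does not occur.
Starboard system inoperative [OR]: Emergency rudder actuator degraded=not, NFU path down=not, Rudder loop lost=not → no input occurs → does not occur.
Pump set down [AND]: Steering pump is inoperative=not, Aft relief valve degraded=occurs, Left followup amplifier faulted=occurs → not all inputs occur → does not occur.
Port system down [OR]: Pump set down=not, A changeover valve is inoperative=not → no input occurs → does not occur.
Ship steering unresponsive [OR]: Starboard system inoperative=not, Port system down=not → no input occurs → does not occur.

No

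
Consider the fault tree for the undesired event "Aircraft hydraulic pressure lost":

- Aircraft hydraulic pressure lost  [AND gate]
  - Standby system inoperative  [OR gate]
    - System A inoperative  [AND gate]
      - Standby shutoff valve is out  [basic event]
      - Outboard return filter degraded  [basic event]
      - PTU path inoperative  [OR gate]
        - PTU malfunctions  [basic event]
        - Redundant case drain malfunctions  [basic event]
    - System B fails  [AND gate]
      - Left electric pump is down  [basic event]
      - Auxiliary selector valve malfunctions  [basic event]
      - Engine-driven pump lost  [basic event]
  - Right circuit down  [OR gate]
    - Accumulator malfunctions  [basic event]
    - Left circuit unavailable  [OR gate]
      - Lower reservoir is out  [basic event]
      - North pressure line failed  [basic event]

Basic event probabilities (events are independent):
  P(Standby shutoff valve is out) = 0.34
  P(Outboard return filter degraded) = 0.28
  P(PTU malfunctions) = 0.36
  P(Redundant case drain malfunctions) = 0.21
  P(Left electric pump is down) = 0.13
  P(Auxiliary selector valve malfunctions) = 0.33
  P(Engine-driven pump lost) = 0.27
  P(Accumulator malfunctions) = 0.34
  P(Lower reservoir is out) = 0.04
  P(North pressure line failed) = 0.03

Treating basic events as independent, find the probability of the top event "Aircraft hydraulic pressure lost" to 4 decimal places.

0.0224

P(PTU path inoperative) [OR] = 1 − (1−0.36) × (1−0.21) = 0.494400
P(System A inoperative) [AND] = 0.34 × 0.28 × 0.494400 = 0.047067
P(System B fails) [AND] = 0.13 × 0.33 × 0.27 = 0.011583
P(Standby system inoperative) [OR] = 1 − (1−0.047067) × (1−0.011583) = 0.058105
P(Left circuit unavailable) [OR] = 1 − (1−0.04) × (1−0.03) = 0.068800
P(Right circuit down) [OR] = 1 − (1−0.34) × (1−0.068800) = 0.385408
P(Aircraft hydraulic pressure lost) [AND] = 0.058105 × 0.385408 = 0.022394
Rounded to 4 decimal places: P(Aircraft hydraulic pressure lost) ≈ 0.0224.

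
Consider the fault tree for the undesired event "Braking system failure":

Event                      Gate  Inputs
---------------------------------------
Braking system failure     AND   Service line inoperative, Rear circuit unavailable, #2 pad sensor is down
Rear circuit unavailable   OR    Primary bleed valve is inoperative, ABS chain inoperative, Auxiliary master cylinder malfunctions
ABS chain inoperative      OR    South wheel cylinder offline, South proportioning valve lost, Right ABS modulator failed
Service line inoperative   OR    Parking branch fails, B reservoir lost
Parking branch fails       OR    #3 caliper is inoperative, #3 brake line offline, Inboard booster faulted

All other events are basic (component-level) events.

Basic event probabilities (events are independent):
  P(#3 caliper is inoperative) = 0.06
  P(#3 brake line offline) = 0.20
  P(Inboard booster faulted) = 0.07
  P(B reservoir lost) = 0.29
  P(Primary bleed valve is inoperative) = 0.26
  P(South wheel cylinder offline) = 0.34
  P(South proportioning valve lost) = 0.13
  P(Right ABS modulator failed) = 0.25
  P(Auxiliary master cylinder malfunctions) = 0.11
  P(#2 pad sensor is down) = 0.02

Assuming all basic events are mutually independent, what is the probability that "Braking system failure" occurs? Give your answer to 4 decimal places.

0.0072

P(Parking branch fails) [OR] = 1 − (1−0.06) × (1−0.20) × (1−0.07) = 0.300640
P(Service line inoperative) [OR] = 1 − (1−0.300640) × (1−0.29) = 0.503454
P(ABS chain inoperative) [OR] = 1 − (1−0.34) × (1−0.13) × (1−0.25) = 0.569350
P(Rear circuit unavailable) [OR] = 1 − (1−0.26) × (1−0.569350) × (1−0.11) = 0.716374
P(Braking system failure) [AND] = 0.503454 × 0.716374 × 0.02 = 0.007213
Rounded to 4 decimal places: P(Braking system failure) ≈ 0.0072.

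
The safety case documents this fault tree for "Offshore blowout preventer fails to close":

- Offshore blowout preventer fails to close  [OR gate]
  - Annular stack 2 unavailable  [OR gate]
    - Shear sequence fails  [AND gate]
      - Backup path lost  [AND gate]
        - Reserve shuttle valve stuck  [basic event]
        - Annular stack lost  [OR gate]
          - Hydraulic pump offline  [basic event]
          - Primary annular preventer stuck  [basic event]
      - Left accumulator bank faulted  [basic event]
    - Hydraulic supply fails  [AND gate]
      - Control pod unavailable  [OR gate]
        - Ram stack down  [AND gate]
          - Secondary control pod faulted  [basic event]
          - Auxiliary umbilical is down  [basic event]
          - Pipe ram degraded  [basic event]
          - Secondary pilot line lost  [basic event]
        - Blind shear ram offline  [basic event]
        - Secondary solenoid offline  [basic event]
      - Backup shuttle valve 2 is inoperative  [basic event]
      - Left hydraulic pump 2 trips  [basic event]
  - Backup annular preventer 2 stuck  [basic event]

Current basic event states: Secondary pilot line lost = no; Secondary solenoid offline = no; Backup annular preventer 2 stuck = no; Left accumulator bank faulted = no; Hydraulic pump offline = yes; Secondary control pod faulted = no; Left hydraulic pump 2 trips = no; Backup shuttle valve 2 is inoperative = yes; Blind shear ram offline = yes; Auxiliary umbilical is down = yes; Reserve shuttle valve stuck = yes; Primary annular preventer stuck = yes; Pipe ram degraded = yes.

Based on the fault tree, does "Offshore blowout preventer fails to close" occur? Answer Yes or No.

No

Annular stack lost [OR]: Hydraulic pump offline=occurs, Primary annular preventer stuck=occurs → at least one input occurs → occurs.
Backup path lost [AND]: Reserve shuttle valve stuck=occurs, Annular stack lost=occurs → all inputs occur → occurs.
Shear sequence fails [AND]: Backup path lost=occurs, Left accumulator bank faulted=not → not all inputs occur → does not occur.
Ram stack down [AND]: Secondary control pod faulted=not, Auxiliary umbilical is down=occurs, Pipe ram degraded=occurs, Secondary pilot line lost=not → not all inputs occur → does not occur.
Control pod unavailable [OR]: Ram stack down=not, Blind shear ram offline=occurs, Secondary solenoid offline=not → at least one input occurs → occurs.
Hydraulic supply fails [AND]: Control pod unavailable=occurs, Backup shuttle valve 2 is inoperative=occurs, Left hydraulic pump 2 trips=not → not all inputs occur → does not occur.
Annular stack 2 unavailable [OR]: Shear sequence fails=not, Hydraulic supply fails=not → no input occurs → does not occur.
Offshore blowout preventer fails to close [OR]: Annular stack 2 unavailable=not, Backup annular preventer 2 stuck=not → no input occurs → does not occur.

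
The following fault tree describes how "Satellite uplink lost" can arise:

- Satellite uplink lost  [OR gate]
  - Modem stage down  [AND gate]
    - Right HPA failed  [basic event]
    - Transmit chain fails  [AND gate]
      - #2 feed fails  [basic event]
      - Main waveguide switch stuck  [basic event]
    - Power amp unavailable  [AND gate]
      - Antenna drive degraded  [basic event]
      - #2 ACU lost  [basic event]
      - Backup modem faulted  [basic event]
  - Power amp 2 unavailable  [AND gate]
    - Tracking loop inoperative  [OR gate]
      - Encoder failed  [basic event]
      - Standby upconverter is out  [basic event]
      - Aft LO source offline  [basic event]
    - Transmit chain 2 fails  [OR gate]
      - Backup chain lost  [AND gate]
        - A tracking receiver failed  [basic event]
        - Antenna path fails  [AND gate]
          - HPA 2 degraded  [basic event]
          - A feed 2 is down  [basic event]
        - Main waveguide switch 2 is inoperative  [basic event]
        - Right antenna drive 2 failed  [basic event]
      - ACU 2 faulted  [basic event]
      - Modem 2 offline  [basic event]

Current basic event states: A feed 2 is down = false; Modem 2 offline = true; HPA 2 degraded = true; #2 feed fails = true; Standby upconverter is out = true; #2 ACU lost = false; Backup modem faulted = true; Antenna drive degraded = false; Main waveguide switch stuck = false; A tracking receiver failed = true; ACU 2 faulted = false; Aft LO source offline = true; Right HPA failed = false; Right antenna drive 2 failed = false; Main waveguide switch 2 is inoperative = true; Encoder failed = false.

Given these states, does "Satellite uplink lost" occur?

Transmit chain fails [AND]: #2 feed fails=occurs, Main waveguide switch stuck=not → not all inputs occur → does not occur.
Power amp unavailable [AND]: Antenna drive degraded=not, #2 ACU lost=not, Backup modem faulted=occurs → not all inputs occur → does not occur.
Modem stage down [AND]: Right HPA failed=not, Transmit chain fails=not, Power amp unavailable=not → not all inputs occur → does not occur.
Tracking loop inoperative [OR]: Encoder failed=not, Standby upconverter is out=occurs, Aft LO source offline=occurs → at least one input occurs → occurs.
Antenna path fails [AND]: HPA 2 degraded=occurs, A feed 2 is down=not → not all inputs occur → does not occur.
Backup chain lost [AND]: A tracking receiver failed=occurs, Antenna path fails=not, Main waveguide switch 2 is inoperative=occurs, Right antenna drive 2 failed=not → not all inputs occur → does not occur.
Transmit chain 2 fails [OR]: Backup chain lost=not, ACU 2 faulted=not, Modem 2 offline=occurs → at least one input occurs → occurs.
Power amp 2 unavailable [AND]: Tracking loop inoperative=occurs, Transmit chain 2 fails=occurs → all inputs occur → occurs.
Satellite uplink lost [OR]: Modem stage down=not, Power amp 2 unavailable=occurs → at least one input occurs → occurs.

Yes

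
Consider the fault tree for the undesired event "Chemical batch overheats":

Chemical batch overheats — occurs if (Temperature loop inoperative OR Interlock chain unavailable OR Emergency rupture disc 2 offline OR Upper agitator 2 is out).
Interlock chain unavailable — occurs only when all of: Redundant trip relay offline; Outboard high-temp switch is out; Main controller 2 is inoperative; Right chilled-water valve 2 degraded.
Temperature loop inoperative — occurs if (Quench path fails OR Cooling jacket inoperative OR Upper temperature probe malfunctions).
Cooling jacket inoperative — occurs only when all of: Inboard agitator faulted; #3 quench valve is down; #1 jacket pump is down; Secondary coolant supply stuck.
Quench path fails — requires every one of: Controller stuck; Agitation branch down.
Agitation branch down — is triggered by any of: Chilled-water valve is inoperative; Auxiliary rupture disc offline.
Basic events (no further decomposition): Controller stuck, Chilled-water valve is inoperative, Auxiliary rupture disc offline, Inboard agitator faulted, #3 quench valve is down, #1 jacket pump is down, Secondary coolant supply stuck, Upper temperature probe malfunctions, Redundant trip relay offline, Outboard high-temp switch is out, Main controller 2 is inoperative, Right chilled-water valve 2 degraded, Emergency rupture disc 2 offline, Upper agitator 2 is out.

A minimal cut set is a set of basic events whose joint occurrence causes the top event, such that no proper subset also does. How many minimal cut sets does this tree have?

Agitation branch down [OR]: union of children's cut sets → 2 cut set(s).
Quench path fails [AND]: one cut set from each child combined → 1 × 2 = 2 cut set(s).
Cooling jacket inoperative [AND]: one cut set from each child combined → 1 × 1 × 1 × 1 = 1 cut set(s).
Temperature loop inoperative [OR]: union of children's cut sets → 4 cut set(s).
Interlock chain unavailable [AND]: one cut set from each child combined → 1 × 1 × 1 × 1 = 1 cut set(s).
Chemical batch overheats [OR]: union of children's cut sets → 7 cut set(s).
Minimal cut sets: {Chilled-water valve is inoperative, Controller stuck}; {Auxiliary rupture disc offline, Controller stuck}; {#1 jacket pump is down, #3 quench valve is down, Inboard agitator faulted, Secondary coolant supply stuck}; {Upper temperature probe malfunctions}; {Main controller 2 is inoperative, Outboard high-temp switch is out, Redundant trip relay offline, Right chilled-water valve 2 degraded}; {Emergency rupture disc 2 offline}; {Upper agitator 2 is out}.

7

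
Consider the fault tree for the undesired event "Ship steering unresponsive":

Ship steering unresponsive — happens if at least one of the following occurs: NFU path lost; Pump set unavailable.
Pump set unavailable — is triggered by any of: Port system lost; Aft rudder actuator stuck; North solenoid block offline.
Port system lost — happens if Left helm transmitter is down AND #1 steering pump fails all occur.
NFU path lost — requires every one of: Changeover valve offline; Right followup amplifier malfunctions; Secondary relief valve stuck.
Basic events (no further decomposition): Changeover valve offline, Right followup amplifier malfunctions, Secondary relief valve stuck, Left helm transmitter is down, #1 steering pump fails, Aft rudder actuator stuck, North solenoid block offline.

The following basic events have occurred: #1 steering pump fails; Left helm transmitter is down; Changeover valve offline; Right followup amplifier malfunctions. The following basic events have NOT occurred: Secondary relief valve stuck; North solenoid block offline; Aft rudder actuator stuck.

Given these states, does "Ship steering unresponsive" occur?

Yes

NFU path lost [AND]: Changeover valve offline=occurs, Right followup amplifier malfunctions=occurs, Secondary relief valve stuck=not → not all inputs occur → does not occur.
Port system lost [AND]: Left helm transmitter is down=occurs, #1 steering pump fails=occurs → all inputs occur → occurs.
Pump set unavailable [OR]: Port system lost=occurs, Aft rudder actuator stuck=not, North solenoid block offline=not → at least one input occurs → occurs.
Ship steering unresponsive [OR]: NFU path lost=not, Pump set unavailable=occurs → at least one input occurs → occurs.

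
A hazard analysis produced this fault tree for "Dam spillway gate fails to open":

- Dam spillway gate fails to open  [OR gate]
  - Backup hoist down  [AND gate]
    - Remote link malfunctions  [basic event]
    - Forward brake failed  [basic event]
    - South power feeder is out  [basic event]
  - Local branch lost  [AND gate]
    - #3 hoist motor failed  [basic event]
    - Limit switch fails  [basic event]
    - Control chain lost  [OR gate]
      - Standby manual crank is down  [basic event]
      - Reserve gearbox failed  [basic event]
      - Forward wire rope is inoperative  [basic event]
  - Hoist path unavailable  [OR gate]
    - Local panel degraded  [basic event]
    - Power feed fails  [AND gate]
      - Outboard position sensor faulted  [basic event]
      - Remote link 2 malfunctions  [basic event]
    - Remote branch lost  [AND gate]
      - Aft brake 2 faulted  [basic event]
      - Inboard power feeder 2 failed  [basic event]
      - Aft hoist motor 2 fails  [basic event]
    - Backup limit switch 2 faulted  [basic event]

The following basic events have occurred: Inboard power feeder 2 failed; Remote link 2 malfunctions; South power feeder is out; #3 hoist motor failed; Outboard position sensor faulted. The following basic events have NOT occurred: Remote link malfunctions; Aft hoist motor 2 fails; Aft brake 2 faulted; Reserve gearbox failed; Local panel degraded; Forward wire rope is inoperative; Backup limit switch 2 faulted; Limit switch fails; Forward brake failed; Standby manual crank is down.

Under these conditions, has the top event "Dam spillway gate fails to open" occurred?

Yes

Backup hoist down [AND]: Remote link malfunctions=not, Forward brake failed=not, South power feeder is out=occurs → not all inputs occur → does not occur.
Control chain lost [OR]: Standby manual crank is down=not, Reserve gearbox failed=not, Forward wire rope is inoperative=not → no input occurs → does not occur.
Local branch lost [AND]: #3 hoist motor failed=occurs, Limit switch fails=not, Control chain lost=not → not all inputs occur → does not occur.
Power feed fails [AND]: Outboard position sensor faulted=occurs, Remote link 2 malfunctions=occurs → all inputs occur → occurs.
Remote branch lost [AND]: Aft brake 2 faulted=not, Inboard power feeder 2 failed=occurs, Aft hoist motor 2 fails=not → not all inputs occur → does not occur.
Hoist path unavailable [OR]: Local panel degraded=not, Power feed fails=occurs, Remote branch lost=not, Backup limit switch 2 faulted=not → at least one input occurs → occurs.
Dam spillway gate fails to open [OR]: Backup hoist down=not, Local branch lost=not, Hoist path unavailable=occurs → at least one input occurs → occurs.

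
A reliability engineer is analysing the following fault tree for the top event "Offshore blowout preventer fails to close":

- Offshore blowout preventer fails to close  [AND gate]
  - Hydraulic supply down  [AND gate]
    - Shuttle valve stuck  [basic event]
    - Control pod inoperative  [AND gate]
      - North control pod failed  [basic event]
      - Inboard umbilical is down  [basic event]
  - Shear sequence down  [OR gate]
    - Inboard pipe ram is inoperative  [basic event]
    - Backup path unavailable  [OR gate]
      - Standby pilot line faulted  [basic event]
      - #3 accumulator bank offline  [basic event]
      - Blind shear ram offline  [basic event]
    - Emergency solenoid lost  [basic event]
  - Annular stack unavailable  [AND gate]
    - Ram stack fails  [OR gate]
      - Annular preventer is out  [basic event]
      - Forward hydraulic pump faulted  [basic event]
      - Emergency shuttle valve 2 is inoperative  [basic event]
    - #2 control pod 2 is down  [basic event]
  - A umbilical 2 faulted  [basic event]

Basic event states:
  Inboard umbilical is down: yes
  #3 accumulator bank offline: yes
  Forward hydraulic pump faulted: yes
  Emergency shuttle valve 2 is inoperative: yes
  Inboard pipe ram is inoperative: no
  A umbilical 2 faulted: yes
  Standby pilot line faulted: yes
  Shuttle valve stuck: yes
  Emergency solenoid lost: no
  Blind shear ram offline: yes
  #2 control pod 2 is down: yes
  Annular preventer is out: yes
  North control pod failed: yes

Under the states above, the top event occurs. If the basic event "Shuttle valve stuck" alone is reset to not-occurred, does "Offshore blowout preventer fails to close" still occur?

Counterfactual: set "Shuttle valve stuck" to not occurred.
Control pod inoperative [AND]: North control pod failed=occurs, Inboard umbilical is down=occurs → all inputs occur → occurs.
Hydraulic supply down [AND]: Shuttle valve stuck=not, Control pod inoperative=occurs → not all inputs occur → does not occur.
Backup path unavailable [OR]: Standby pilot line faulted=occurs, #3 accumulator bank offline=occurs, Blind shear ram offline=occurs → at least one input occurs → occurs.
Shear sequence down [OR]: Inboard pipe ram is inoperative=not, Backup path unavailable=occurs, Emergency solenoid lost=not → at least one input occurs → occurs.
Ram stack fails [OR]: Annular preventer is out=occurs, Forward hydraulic pump faulted=occurs, Emergency shuttle valve 2 is inoperative=occurs → at least one input occurs → occurs.
Annular stack unavailable [AND]: Ram stack fails=occurs, #2 control pod 2 is down=occurs → all inputs occur → occurs.
Offshore blowout preventer fails to close [AND]: Hydraulic supply down=not, Shear sequence down=occurs, Annular stack unavailable=occurs, A umbilical 2 faulted=occurs → not all inputs occur → does not occur.

No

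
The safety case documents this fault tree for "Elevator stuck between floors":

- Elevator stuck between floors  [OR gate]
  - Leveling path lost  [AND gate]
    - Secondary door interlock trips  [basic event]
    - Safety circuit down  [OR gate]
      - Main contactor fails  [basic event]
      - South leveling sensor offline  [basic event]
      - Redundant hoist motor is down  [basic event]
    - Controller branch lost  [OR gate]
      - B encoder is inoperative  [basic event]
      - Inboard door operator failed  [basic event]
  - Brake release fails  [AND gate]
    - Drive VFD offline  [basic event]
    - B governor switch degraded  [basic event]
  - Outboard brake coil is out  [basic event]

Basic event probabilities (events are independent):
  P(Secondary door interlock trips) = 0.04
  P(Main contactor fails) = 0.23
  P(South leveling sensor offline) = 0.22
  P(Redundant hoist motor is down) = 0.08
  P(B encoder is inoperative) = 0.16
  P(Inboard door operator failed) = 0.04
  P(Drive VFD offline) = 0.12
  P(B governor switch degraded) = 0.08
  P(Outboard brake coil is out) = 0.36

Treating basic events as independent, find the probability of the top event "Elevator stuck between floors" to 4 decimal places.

P(Safety circuit down) [OR] = 1 − (1−0.23) × (1−0.22) × (1−0.08) = 0.447448
P(Controller branch lost) [OR] = 1 − (1−0.16) × (1−0.04) = 0.193600
P(Leveling path lost) [AND] = 0.04 × 0.447448 × 0.193600 = 0.003465
P(Brake release fails) [AND] = 0.12 × 0.08 = 0.009600
P(Elevator stuck between floors) [OR] = 1 − (1−0.003465) × (1−0.009600) × (1−0.36) = 0.368340
Rounded to 4 decimal places: P(Elevator stuck between floors) ≈ 0.3683.

0.3683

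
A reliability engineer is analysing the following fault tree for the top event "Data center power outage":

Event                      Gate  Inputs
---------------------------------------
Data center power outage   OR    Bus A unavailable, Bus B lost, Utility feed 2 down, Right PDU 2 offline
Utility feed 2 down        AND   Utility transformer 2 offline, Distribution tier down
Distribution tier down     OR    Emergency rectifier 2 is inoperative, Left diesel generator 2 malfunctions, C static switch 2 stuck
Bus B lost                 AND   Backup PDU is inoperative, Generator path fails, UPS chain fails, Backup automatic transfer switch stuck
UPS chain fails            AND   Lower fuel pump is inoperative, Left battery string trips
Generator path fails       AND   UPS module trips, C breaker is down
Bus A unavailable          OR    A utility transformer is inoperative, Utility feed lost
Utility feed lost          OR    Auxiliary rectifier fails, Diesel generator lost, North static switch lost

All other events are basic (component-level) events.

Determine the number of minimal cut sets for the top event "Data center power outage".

Utility feed lost [OR]: union of children's cut sets → 3 cut set(s).
Bus A unavailable [OR]: union of children's cut sets → 4 cut set(s).
Generator path fails [AND]: one cut set from each child combined → 1 × 1 = 1 cut set(s).
UPS chain fails [AND]: one cut set from each child combined → 1 × 1 = 1 cut set(s).
Bus B lost [AND]: one cut set from each child combined → 1 × 1 × 1 × 1 = 1 cut set(s).
Distribution tier down [OR]: union of children's cut sets → 3 cut set(s).
Utility feed 2 down [AND]: one cut set from each child combined → 1 × 3 = 3 cut set(s).
Data center power outage [OR]: union of children's cut sets → 9 cut set(s).
Minimal cut sets: {A utility transformer is inoperative}; {Auxiliary rectifier fails}; {Diesel generator lost}; {North static switch lost}; {Backup PDU is inoperative, Backup automatic transfer switch stuck, C breaker is down, Left battery string trips, Lower fuel pump is inoperative, UPS module trips}; {Emergency rectifier 2 is inoperative, Utility transformer 2 offline}; {Left diesel generator 2 malfunctions, Utility transformer 2 offline}; {C static switch 2 stuck, Utility transformer 2 offline}; {Right PDU 2 offline}.

9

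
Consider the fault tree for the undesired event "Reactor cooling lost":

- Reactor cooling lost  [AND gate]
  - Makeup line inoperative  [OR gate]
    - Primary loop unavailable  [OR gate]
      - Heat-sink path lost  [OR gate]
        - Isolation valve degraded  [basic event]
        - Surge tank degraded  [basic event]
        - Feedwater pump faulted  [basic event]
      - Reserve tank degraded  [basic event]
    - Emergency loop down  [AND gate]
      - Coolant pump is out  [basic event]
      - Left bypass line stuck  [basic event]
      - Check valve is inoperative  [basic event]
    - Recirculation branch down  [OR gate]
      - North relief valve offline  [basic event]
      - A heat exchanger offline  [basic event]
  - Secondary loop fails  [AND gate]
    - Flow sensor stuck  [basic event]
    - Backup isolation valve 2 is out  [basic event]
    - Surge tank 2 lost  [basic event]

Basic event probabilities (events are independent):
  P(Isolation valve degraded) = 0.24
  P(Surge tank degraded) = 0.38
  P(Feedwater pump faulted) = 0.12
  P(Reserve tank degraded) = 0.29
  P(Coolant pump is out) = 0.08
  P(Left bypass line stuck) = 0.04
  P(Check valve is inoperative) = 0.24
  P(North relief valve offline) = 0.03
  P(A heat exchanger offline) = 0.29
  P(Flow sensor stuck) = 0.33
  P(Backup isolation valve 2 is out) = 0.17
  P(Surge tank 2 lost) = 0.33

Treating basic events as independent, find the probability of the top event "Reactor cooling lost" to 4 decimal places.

P(Heat-sink path lost) [OR] = 1 − (1−0.24) × (1−0.38) × (1−0.12) = 0.585344
P(Primary loop unavailable) [OR] = 1 − (1−0.585344) × (1−0.29) = 0.705594
P(Emergency loop down) [AND] = 0.08 × 0.04 × 0.24 = 0.000768
P(Recirculation branch down) [OR] = 1 − (1−0.03) × (1−0.29) = 0.311300
P(Makeup line inoperative) [OR] = 1 − (1−0.705594) × (1−0.000768) × (1−0.311300) = 0.797398
P(Secondary loop fails) [AND] = 0.33 × 0.17 × 0.33 = 0.018513
P(Reactor cooling lost) [AND] = 0.797398 × 0.018513 = 0.014762
Rounded to 4 decimal places: P(Reactor cooling lost) ≈ 0.0148.

0.0148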